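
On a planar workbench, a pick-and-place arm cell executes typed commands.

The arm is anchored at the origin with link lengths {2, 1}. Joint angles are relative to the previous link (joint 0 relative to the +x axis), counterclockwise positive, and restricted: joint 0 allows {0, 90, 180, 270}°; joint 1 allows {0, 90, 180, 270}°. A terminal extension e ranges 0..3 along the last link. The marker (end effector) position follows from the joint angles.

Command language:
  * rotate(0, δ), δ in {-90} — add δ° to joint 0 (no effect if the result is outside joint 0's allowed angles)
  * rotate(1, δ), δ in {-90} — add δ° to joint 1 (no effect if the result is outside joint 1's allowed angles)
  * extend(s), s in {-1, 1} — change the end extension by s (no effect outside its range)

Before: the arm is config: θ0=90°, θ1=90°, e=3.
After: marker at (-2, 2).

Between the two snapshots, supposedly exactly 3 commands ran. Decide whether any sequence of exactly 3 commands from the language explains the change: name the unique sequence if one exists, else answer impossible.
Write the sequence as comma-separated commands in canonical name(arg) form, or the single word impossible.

key: order matters: swapping extend(1) and extend(-1) lands elsewhere
initial: config: θ0=90°, θ1=90°, e=3
step 1 (extend(1)): config: θ0=90°, θ1=90°, e=3
step 2 (extend(-1)): config: θ0=90°, θ1=90°, e=2
step 3 (extend(-1)): config: θ0=90°, θ1=90°, e=1
no other 3-command option fits: unique.

extend(1), extend(-1), extend(-1)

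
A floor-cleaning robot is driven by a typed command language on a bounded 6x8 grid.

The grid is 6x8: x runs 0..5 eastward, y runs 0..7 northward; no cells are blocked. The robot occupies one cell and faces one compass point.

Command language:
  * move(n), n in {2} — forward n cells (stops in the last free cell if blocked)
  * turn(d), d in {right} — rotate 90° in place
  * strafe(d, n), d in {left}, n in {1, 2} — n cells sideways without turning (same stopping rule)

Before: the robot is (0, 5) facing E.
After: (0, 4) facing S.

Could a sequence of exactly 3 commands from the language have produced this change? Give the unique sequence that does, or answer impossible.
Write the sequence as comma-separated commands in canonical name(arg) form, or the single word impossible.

key: running move(2) before strafe(left, 1) would end elsewhere — order is forced
t0: (0, 5) facing E
1. strafe(left, 1) → (0, 6) facing E
2. turn(right) → (0, 6) facing S
3. move(2) → (0, 4) facing S
all 64 alternatives checked — unique.

strafe(left, 1), turn(right), move(2)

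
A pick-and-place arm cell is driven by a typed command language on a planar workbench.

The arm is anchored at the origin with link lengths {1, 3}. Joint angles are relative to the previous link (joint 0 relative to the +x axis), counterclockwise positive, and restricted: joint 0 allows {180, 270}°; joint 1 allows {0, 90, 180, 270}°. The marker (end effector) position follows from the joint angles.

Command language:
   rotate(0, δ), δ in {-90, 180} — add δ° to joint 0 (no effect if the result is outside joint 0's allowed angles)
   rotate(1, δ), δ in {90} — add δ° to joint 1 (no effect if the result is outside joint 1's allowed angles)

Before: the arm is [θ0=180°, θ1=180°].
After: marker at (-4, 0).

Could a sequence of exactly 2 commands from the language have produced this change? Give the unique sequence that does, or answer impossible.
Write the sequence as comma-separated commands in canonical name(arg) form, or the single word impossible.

start: [θ0=180°, θ1=180°]
t=1 rotate(1, 90) ⇒ [θ0=180°, θ1=270°]
t=2 rotate(1, 90) ⇒ [θ0=180°, θ1=0°]
all 9 alternatives checked — unique.

rotate(1, 90), rotate(1, 90)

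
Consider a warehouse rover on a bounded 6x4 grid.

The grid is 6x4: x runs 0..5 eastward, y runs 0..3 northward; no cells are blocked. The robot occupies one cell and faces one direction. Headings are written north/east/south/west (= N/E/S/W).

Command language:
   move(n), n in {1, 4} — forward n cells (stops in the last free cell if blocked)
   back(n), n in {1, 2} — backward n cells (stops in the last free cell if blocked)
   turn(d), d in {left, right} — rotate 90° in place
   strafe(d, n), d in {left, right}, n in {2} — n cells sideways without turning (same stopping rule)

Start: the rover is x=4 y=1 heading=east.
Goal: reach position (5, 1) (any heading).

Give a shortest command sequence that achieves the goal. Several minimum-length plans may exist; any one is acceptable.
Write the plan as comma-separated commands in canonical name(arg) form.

move(4)

from: x=4 y=1 heading=east
step 1 (move(4)): x=5 y=1 heading=east
no 0-step plan works, so 1 is optimal.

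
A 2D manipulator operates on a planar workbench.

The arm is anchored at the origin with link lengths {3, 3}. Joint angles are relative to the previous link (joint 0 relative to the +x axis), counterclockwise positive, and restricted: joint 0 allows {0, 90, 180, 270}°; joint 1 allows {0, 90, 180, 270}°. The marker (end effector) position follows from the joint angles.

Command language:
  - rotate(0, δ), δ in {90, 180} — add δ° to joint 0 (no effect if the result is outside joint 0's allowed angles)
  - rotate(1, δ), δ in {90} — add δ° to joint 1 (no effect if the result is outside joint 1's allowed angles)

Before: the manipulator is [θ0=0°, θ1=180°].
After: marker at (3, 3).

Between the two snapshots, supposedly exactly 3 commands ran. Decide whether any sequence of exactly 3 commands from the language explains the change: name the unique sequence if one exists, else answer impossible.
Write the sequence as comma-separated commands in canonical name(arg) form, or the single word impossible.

initial: [θ0=0°, θ1=180°]
[1] after rotate(1, 90): [θ0=0°, θ1=270°]
[2] after rotate(1, 90): [θ0=0°, θ1=0°]
[3] after rotate(1, 90): [θ0=0°, θ1=90°]
all 27 alternatives checked — unique.

rotate(1, 90), rotate(1, 90), rotate(1, 90)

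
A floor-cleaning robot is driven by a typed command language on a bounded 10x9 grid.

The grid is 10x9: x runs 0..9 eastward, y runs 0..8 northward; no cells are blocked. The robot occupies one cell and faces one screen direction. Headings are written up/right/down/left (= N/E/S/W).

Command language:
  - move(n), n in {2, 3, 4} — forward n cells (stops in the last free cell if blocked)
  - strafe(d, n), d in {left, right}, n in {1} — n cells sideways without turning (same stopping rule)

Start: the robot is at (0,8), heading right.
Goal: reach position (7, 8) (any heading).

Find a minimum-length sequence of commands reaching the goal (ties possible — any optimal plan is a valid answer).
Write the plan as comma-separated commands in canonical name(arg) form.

start: at (0,8), heading right
step 1 (move(4)): at (4,8), heading right
step 2 (move(3)): at (7,8), heading right
no 1-step plan works, so 2 is optimal.

move(4), move(3)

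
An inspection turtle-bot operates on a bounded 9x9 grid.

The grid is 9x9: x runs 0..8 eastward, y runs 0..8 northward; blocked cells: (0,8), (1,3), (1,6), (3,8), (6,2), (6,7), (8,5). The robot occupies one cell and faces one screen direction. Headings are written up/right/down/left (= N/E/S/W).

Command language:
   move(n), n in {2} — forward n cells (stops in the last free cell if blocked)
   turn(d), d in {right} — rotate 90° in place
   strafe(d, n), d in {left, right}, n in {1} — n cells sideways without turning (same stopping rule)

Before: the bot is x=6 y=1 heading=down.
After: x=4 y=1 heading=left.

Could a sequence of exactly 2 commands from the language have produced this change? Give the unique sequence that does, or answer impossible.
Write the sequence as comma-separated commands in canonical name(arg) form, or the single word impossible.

key: order matters: swapping turn(right) and move(2) lands elsewhere
begin: x=6 y=1 heading=down
step 1 (turn(right)): x=6 y=1 heading=left
step 2 (move(2)): x=4 y=1 heading=left
no other 2-command option fits: unique.

turn(right), move(2)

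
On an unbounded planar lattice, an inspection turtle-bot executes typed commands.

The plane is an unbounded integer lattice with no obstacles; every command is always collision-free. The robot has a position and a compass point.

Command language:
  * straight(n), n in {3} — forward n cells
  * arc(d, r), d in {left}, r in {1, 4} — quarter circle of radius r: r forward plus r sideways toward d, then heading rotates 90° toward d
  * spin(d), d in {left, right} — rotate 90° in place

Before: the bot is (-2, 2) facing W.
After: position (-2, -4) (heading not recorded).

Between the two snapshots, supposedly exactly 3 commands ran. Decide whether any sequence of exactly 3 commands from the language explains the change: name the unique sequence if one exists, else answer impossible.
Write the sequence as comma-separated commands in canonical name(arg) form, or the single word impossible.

spin(left), straight(3), straight(3)

key: running straight(3) before spin(left) would end elsewhere — order is forced
initial: (-2, 2) facing W
1. spin(left) → (-2, 2) facing S
2. straight(3) → (-2, -1) facing S
3. straight(3) → (-2, -4) facing S
all 125 alternatives checked — unique.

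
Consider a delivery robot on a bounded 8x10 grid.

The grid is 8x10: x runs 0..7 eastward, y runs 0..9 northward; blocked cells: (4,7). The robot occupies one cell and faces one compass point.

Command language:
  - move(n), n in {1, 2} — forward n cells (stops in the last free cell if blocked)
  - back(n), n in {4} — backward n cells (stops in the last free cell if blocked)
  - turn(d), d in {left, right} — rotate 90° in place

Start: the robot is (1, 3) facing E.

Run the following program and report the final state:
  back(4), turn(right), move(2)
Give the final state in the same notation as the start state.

initial: (1, 3) facing E
1. back(4) → (0, 3) facing E
2. turn(right) → (0, 3) facing S
3. move(2) → (0, 1) facing S

(0, 1) facing S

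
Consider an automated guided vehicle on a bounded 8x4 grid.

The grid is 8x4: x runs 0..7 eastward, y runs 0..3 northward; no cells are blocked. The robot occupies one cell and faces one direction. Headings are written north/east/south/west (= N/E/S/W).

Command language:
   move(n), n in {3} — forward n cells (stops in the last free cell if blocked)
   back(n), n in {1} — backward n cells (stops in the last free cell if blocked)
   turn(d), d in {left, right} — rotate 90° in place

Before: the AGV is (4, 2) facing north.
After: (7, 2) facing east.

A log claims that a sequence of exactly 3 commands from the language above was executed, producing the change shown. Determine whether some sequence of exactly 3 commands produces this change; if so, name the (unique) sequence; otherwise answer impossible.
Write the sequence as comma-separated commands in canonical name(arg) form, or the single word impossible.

key: the second move(3) runs into the grid edge before its full distance
t0: (4, 2) facing north
1. turn(right) → (4, 2) facing east
2. move(3) → (7, 2) facing east
3. move(3) → (7, 2) facing east
uniquely the one of 64 3-step routes that fits.

turn(right), move(3), move(3)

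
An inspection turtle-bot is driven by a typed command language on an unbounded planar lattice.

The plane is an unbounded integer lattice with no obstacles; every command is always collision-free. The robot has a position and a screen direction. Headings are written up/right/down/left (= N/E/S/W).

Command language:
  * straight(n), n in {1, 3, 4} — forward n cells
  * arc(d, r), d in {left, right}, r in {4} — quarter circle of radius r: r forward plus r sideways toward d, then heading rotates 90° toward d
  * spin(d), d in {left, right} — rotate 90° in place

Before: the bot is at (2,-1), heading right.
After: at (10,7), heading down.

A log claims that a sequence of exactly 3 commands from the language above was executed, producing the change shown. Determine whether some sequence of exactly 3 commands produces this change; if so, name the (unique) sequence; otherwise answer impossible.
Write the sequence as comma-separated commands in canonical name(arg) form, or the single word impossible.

key: running spin(right) before arc(left, 4) would end elsewhere — order is forced
initial: at (2,-1), heading right
t=1 arc(left, 4) ⇒ at (6,3), heading up
t=2 arc(right, 4) ⇒ at (10,7), heading right
t=3 spin(right) ⇒ at (10,7), heading down
uniquely the one of 343 3-step routes that fits.

arc(left, 4), arc(right, 4), spin(right)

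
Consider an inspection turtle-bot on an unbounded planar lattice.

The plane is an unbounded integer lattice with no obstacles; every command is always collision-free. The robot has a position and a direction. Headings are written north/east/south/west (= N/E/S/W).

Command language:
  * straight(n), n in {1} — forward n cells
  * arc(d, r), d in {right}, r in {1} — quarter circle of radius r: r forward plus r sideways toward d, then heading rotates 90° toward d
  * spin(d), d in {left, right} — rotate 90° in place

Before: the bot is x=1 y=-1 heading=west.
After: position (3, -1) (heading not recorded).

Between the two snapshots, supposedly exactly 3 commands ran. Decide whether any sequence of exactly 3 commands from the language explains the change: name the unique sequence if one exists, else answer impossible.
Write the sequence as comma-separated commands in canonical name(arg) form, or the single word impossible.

key: running arc(right, 1) before spin(right) would end elsewhere — order is forced
initial: x=1 y=-1 heading=west
[1] after spin(right): x=1 y=-1 heading=north
[2] after arc(right, 1): x=2 y=0 heading=east
[3] after arc(right, 1): x=3 y=-1 heading=south
uniquely the one of 64 3-step routes that fits.

spin(right), arc(right, 1), arc(right, 1)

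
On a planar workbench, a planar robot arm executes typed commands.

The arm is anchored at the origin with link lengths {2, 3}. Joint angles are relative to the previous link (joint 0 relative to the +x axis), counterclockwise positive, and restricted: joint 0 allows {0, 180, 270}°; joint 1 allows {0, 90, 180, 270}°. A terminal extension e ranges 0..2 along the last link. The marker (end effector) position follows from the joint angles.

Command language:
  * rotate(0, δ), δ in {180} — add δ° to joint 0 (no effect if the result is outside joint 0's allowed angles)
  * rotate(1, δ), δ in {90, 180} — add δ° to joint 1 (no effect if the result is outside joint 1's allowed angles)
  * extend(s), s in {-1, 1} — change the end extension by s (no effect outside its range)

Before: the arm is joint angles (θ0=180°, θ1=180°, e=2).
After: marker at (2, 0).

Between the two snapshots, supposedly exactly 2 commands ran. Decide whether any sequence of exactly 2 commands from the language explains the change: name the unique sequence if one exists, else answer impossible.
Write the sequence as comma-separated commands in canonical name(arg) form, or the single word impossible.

key: order matters: swapping extend(1) and extend(-1) lands elsewhere
from: joint angles (θ0=180°, θ1=180°, e=2)
t=1 extend(1) ⇒ joint angles (θ0=180°, θ1=180°, e=2)
t=2 extend(-1) ⇒ joint angles (θ0=180°, θ1=180°, e=1)
uniquely the one of 25 2-step routes that fits.

extend(1), extend(-1)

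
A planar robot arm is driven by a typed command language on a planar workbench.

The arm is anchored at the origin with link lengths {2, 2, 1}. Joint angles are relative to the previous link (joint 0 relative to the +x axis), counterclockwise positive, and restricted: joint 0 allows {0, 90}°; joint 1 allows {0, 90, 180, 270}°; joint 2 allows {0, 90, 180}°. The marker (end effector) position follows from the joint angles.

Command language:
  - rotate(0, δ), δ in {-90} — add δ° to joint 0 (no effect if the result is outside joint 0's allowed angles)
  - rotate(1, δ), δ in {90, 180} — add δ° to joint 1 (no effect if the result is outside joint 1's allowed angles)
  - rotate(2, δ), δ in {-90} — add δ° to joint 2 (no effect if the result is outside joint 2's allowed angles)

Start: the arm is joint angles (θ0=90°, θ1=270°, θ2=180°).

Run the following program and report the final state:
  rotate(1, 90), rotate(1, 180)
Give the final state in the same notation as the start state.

initial: joint angles (θ0=90°, θ1=270°, θ2=180°)
t=1 rotate(1, 90) ⇒ joint angles (θ0=90°, θ1=0°, θ2=180°)
t=2 rotate(1, 180) ⇒ joint angles (θ0=90°, θ1=180°, θ2=180°)

joint angles (θ0=90°, θ1=180°, θ2=180°)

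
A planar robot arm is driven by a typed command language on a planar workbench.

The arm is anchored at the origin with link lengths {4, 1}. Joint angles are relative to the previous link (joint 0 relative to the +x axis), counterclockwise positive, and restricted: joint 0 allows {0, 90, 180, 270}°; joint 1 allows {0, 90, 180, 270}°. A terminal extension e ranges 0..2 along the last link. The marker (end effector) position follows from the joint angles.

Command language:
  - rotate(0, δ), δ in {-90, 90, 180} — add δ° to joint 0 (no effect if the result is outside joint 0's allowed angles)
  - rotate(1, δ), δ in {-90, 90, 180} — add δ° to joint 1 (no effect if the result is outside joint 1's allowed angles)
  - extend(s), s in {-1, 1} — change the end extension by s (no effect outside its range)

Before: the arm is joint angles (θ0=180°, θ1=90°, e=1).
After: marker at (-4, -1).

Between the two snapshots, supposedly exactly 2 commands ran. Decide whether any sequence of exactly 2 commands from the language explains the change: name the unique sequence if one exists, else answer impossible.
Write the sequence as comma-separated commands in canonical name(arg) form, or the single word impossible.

extend(-1), extend(-1)

t0: joint angles (θ0=180°, θ1=90°, e=1)
step 1 (extend(-1)): joint angles (θ0=180°, θ1=90°, e=0)
step 2 (extend(-1)): joint angles (θ0=180°, θ1=90°, e=0)
no rival 2-sequence matches.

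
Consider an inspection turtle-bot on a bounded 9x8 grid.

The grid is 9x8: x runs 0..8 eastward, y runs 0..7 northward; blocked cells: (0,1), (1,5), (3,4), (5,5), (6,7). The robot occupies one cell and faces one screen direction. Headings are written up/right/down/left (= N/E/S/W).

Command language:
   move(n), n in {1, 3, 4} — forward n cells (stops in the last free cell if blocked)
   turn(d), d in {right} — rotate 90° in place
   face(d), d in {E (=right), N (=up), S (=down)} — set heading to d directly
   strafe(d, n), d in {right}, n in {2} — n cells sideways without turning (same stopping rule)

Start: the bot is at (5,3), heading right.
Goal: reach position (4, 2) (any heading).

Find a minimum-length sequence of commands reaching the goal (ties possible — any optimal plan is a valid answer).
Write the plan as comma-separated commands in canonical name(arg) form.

turn(right), move(1), turn(right), move(1)

initial: at (5,3), heading right
1. turn(right) → at (5,3), heading down
2. move(1) → at (5,2), heading down
3. turn(right) → at (5,2), heading left
4. move(1) → at (4,2), heading left
nothing shorter than 4 reaches the goal.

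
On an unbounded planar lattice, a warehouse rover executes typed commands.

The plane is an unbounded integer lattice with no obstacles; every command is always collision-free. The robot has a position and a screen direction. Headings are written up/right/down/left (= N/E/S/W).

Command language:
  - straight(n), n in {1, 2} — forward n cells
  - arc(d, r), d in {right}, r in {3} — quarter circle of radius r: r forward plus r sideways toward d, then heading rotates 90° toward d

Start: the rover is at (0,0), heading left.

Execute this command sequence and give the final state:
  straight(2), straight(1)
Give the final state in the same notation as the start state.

start: at (0,0), heading left
t=1 straight(2) ⇒ at (-2,0), heading left
t=2 straight(1) ⇒ at (-3,0), heading left

at (-3,0), heading left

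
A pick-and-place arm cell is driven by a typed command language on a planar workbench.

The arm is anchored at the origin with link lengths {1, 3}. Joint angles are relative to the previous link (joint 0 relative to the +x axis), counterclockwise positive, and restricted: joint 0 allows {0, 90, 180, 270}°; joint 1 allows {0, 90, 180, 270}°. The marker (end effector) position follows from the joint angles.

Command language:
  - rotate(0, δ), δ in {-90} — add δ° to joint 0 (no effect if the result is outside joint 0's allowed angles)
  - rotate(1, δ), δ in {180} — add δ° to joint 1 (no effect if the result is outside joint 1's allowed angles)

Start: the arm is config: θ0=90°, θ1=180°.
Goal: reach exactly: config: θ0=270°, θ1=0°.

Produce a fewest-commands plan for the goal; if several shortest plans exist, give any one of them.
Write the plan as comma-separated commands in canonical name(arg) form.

start: config: θ0=90°, θ1=180°
t=1 rotate(1, 180) ⇒ config: θ0=90°, θ1=0°
t=2 rotate(0, -90) ⇒ config: θ0=0°, θ1=0°
t=3 rotate(0, -90) ⇒ config: θ0=270°, θ1=0°
nothing shorter than 3 reaches the goal.

rotate(1, 180), rotate(0, -90), rotate(0, -90)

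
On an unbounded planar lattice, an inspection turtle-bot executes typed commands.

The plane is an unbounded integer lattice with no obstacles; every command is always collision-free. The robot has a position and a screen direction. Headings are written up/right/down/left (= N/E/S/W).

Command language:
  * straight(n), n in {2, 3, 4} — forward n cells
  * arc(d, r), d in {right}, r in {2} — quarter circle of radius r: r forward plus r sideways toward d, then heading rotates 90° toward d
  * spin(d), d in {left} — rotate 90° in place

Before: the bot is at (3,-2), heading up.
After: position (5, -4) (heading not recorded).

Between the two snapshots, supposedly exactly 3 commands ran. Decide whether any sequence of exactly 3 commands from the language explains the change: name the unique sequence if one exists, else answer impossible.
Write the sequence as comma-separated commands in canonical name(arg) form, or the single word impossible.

arc(right, 2), arc(right, 2), arc(right, 2)

initial: at (3,-2), heading up
t=1 arc(right, 2) ⇒ at (5,0), heading right
t=2 arc(right, 2) ⇒ at (7,-2), heading down
t=3 arc(right, 2) ⇒ at (5,-4), heading left
no other 3-command option fits: unique.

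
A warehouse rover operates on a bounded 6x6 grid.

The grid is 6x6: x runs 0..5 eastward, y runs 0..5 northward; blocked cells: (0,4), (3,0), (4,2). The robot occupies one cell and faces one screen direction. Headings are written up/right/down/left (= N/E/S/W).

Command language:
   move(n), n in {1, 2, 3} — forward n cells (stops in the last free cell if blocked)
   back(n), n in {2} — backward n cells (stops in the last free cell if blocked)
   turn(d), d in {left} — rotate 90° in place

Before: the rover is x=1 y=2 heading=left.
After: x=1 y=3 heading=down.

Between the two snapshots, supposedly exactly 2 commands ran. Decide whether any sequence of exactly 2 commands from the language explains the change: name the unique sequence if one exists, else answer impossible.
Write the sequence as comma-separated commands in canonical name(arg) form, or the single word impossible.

impossible

checked all 2-command options: none fits.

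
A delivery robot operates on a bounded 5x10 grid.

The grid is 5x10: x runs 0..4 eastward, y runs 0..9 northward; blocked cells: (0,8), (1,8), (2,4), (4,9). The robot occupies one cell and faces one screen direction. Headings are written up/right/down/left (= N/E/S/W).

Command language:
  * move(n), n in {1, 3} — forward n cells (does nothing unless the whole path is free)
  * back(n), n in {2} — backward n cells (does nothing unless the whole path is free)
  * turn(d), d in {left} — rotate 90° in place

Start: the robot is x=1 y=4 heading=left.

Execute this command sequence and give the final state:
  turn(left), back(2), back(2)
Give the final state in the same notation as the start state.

x=1 y=6 heading=down

begin: x=1 y=4 heading=left
1. turn(left) → x=1 y=4 heading=down
2. back(2) → x=1 y=6 heading=down
3. back(2) → x=1 y=6 heading=down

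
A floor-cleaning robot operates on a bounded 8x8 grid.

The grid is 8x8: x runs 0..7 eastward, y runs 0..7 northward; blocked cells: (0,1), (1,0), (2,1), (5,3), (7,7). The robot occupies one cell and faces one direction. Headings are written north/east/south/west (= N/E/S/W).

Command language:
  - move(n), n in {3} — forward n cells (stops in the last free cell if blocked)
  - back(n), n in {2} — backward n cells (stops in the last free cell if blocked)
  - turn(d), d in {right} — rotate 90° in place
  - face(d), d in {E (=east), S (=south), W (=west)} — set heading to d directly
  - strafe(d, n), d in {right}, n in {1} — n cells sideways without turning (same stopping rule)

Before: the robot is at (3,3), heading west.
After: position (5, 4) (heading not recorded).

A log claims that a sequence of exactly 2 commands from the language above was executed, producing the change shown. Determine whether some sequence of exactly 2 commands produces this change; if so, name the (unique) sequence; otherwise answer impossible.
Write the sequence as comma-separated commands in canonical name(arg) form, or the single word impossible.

key: running back(2) before strafe(right, 1) would end elsewhere — order is forced
t0: at (3,3), heading west
t=1 strafe(right, 1) ⇒ at (3,4), heading west
t=2 back(2) ⇒ at (5,4), heading west
no rival 2-sequence matches.

strafe(right, 1), back(2)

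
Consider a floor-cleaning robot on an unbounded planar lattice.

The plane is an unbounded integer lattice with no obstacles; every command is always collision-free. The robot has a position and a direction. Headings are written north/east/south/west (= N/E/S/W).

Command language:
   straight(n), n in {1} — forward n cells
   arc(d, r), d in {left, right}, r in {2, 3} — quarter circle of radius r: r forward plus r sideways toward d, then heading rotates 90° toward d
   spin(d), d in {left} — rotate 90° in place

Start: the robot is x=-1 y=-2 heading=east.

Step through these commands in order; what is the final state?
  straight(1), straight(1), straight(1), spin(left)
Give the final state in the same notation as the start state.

x=2 y=-2 heading=north

initial: x=-1 y=-2 heading=east
[1] after straight(1): x=0 y=-2 heading=east
[2] after straight(1): x=1 y=-2 heading=east
[3] after straight(1): x=2 y=-2 heading=east
[4] after spin(left): x=2 y=-2 heading=north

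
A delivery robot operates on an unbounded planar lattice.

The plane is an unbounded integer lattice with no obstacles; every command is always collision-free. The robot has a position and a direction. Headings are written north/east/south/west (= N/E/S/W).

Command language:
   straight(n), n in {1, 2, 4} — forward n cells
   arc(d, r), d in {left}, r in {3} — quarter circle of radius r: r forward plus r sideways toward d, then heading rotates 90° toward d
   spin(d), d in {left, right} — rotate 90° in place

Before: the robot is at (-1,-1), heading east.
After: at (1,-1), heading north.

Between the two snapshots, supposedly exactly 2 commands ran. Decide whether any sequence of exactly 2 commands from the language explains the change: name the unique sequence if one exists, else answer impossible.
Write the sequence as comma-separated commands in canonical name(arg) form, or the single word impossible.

straight(2), spin(left)

key: running spin(left) before straight(2) would end elsewhere — order is forced
initial: at (-1,-1), heading east
step 1 (straight(2)): at (1,-1), heading east
step 2 (spin(left)): at (1,-1), heading north
uniquely the one of 36 2-step routes that fits.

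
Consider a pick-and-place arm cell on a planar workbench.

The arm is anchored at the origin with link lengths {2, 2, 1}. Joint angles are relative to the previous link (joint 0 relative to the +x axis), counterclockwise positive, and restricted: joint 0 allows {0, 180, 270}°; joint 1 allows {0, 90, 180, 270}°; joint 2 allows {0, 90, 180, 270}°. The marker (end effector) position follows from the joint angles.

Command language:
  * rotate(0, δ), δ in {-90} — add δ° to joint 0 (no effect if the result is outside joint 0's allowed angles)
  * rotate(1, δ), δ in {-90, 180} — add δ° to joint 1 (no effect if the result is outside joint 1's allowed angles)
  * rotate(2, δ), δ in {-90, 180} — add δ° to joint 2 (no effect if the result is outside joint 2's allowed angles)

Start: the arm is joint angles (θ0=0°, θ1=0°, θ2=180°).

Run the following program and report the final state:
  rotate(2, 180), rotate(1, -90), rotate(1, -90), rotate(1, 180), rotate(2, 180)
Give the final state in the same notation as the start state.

begin: joint angles (θ0=0°, θ1=0°, θ2=180°)
step 1 (rotate(2, 180)): joint angles (θ0=0°, θ1=0°, θ2=0°)
step 2 (rotate(1, -90)): joint angles (θ0=0°, θ1=270°, θ2=0°)
step 3 (rotate(1, -90)): joint angles (θ0=0°, θ1=180°, θ2=0°)
step 4 (rotate(1, 180)): joint angles (θ0=0°, θ1=0°, θ2=0°)
step 5 (rotate(2, 180)): joint angles (θ0=0°, θ1=0°, θ2=180°)

joint angles (θ0=0°, θ1=0°, θ2=180°)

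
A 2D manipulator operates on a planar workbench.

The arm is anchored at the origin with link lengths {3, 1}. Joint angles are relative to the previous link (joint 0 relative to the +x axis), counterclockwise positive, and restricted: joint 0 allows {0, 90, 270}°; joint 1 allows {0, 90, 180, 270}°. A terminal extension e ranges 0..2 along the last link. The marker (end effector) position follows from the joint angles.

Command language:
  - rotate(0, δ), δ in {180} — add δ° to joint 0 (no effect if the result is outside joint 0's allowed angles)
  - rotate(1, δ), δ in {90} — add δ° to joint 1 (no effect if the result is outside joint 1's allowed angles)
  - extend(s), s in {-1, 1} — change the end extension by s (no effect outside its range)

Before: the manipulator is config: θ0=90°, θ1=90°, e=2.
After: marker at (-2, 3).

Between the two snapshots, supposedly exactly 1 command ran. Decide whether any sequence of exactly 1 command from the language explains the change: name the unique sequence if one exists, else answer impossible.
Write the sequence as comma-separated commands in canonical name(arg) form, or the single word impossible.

extend(-1)

start: config: θ0=90°, θ1=90°, e=2
1. extend(-1) → config: θ0=90°, θ1=90°, e=1
uniquely the one of 4 1-step routes that fits.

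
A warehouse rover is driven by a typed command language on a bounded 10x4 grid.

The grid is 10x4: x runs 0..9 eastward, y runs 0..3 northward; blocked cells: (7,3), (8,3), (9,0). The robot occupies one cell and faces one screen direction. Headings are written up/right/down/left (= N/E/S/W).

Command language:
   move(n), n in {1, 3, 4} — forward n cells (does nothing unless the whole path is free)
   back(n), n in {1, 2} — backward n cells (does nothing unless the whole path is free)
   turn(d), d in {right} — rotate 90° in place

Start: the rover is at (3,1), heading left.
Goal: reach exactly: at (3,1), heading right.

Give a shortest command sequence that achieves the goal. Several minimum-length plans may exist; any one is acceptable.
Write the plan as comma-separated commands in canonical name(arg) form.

turn(right), turn(right)

initial: at (3,1), heading left
t=1 turn(right) ⇒ at (3,1), heading up
t=2 turn(right) ⇒ at (3,1), heading right
minimal: 2 command(s), checked below 2.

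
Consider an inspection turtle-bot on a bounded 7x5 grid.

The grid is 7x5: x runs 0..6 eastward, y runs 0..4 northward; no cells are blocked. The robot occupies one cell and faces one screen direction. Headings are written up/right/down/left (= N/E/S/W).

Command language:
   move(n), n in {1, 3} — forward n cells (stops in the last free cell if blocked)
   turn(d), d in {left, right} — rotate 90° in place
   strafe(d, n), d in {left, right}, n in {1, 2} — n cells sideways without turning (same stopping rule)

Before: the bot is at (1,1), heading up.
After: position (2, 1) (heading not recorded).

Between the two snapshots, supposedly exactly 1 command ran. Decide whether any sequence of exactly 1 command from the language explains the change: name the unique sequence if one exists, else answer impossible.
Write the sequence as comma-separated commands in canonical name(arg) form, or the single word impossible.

strafe(right, 1)

from: at (1,1), heading up
t=1 strafe(right, 1) ⇒ at (2,1), heading up
no other 1-command option fits: unique.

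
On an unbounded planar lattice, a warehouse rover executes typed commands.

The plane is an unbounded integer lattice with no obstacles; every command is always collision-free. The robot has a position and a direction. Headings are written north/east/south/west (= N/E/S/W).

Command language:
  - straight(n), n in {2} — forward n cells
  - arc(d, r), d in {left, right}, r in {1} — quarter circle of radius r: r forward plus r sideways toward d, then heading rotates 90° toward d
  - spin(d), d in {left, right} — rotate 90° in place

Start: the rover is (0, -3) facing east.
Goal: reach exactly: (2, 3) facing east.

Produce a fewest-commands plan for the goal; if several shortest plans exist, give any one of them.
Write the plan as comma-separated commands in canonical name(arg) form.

arc(left, 1), straight(2), straight(2), arc(right, 1)

begin: (0, -3) facing east
t=1 arc(left, 1) ⇒ (1, -2) facing north
t=2 straight(2) ⇒ (1, 0) facing north
t=3 straight(2) ⇒ (1, 2) facing north
t=4 arc(right, 1) ⇒ (2, 3) facing east
nothing shorter than 4 reaches the goal.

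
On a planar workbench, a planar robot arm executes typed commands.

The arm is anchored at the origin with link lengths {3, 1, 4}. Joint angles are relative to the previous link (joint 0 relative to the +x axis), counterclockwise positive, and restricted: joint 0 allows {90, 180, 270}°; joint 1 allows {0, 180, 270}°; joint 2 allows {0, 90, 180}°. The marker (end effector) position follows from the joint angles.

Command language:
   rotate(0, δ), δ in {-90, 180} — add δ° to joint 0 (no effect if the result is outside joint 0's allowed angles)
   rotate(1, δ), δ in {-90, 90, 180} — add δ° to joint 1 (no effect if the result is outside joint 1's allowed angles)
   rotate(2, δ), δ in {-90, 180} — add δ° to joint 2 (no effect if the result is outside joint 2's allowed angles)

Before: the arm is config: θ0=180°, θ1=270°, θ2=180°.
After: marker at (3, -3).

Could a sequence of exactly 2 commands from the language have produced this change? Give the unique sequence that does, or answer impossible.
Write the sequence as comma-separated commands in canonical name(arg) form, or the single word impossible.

key: running rotate(0, 180) before rotate(0, -90) would end elsewhere — order is forced
begin: config: θ0=180°, θ1=270°, θ2=180°
step 1 (rotate(0, -90)): config: θ0=90°, θ1=270°, θ2=180°
step 2 (rotate(0, 180)): config: θ0=270°, θ1=270°, θ2=180°
all 49 alternatives checked — unique.

rotate(0, -90), rotate(0, 180)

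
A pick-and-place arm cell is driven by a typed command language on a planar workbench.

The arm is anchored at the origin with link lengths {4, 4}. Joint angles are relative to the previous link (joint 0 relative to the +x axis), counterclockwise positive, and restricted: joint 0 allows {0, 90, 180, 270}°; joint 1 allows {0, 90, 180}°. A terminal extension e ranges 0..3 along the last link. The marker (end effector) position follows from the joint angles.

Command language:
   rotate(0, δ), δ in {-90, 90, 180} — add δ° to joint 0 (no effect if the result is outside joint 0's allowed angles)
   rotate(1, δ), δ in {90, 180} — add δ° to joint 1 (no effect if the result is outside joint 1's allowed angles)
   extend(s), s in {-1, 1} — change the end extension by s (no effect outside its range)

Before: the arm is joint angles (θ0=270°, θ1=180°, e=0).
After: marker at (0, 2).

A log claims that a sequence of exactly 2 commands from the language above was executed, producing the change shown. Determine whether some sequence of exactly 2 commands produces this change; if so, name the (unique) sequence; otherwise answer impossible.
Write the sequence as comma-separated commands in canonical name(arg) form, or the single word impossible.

initial: joint angles (θ0=270°, θ1=180°, e=0)
step 1 (extend(1)): joint angles (θ0=270°, θ1=180°, e=1)
step 2 (extend(1)): joint angles (θ0=270°, θ1=180°, e=2)
all 49 alternatives checked — unique.

extend(1), extend(1)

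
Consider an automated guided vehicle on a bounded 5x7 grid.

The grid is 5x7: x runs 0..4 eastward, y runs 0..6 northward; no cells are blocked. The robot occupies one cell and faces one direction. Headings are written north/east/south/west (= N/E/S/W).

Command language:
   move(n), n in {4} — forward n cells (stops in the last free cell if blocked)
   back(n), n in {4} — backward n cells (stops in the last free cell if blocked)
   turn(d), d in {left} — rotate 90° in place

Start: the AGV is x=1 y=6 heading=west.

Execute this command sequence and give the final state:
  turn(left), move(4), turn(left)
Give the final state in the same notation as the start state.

t0: x=1 y=6 heading=west
[1] after turn(left): x=1 y=6 heading=south
[2] after move(4): x=1 y=2 heading=south
[3] after turn(left): x=1 y=2 heading=east

x=1 y=2 heading=east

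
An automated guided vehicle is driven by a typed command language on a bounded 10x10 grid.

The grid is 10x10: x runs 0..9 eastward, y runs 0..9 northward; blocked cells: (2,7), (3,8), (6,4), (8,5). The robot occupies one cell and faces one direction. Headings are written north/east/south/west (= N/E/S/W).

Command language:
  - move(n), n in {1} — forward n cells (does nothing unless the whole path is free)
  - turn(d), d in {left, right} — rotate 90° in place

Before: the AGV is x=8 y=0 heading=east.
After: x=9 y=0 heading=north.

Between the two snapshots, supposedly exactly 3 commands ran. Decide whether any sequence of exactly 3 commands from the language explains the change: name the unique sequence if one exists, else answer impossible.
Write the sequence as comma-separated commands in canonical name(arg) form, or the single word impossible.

move(1), move(1), turn(left)

key: cell and facing (now N) both changed — the 3 commands mix motion and turning
initial: x=8 y=0 heading=east
step 1 (move(1)): x=9 y=0 heading=east
step 2 (move(1)): x=9 y=0 heading=east
step 3 (turn(left)): x=9 y=0 heading=north
no other 3-command option fits: unique.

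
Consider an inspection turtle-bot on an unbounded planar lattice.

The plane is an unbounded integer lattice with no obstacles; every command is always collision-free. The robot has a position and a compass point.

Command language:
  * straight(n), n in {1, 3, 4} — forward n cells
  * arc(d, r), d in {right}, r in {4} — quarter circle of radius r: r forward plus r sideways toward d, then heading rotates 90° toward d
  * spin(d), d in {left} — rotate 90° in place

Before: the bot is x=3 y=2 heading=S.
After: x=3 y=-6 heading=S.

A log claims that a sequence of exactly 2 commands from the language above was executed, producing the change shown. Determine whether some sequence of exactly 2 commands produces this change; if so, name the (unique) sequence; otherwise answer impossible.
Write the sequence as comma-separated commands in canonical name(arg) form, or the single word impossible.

key: heading stays S — no command in the sequence turns
begin: x=3 y=2 heading=S
[1] after straight(4): x=3 y=-2 heading=S
[2] after straight(4): x=3 y=-6 heading=S
all 25 alternatives checked — unique.

straight(4), straight(4)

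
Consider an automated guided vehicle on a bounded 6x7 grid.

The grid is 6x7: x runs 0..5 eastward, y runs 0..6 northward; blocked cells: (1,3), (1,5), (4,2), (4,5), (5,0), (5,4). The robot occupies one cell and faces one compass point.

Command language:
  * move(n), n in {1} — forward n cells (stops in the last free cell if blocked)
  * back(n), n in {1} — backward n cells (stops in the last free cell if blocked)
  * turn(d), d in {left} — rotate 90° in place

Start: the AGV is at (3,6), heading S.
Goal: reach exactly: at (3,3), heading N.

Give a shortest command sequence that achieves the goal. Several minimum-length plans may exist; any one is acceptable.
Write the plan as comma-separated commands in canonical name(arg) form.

move(1), move(1), move(1), turn(left), turn(left)

begin: at (3,6), heading S
[1] after move(1): at (3,5), heading S
[2] after move(1): at (3,4), heading S
[3] after move(1): at (3,3), heading S
[4] after turn(left): at (3,3), heading E
[5] after turn(left): at (3,3), heading N
no 4-step plan works, so 5 is optimal.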